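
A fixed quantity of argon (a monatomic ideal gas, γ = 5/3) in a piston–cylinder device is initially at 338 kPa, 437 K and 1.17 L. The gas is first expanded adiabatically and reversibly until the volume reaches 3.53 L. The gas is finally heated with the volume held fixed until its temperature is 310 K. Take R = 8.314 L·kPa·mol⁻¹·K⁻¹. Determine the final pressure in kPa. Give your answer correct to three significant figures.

P₃ ≈ 79.5 kPa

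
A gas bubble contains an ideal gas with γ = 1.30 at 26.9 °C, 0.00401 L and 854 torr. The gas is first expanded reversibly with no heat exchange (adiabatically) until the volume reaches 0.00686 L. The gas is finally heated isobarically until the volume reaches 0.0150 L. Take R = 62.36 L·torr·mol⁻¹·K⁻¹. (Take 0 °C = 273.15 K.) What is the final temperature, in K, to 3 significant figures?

Convert: T₁ = 300.0 K.
Adiabatic (γ = 1.30), T V^(γ−1) and P V^γ constant: T₂ = T₁·(V₁/V₂)^(γ−1) = 255.4 K; P₂ = P₁·(V₁/V₂)^γ = 424.9 torr.
Isobaric, so V/T is constant: P₃ = P₂; T₃ = T₂·(V₃/V₂) = 558.5 K.

T₃ ≈ 558 K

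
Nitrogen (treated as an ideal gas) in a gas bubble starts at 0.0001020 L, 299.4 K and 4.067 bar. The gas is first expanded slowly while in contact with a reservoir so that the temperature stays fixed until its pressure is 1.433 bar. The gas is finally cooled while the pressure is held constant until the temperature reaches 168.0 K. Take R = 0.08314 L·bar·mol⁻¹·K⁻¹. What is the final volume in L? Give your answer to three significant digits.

V₃ ≈ 0.000162 L

Isothermal, so P V is constant: T₂ = T₁; V₂ = V₁·(P₁/P₂) = 0.0002895 L.
Isobaric, so V/T is constant: P₃ = P₂; V₃ = V₂·(T₃/T₂) = 0.0001624 L.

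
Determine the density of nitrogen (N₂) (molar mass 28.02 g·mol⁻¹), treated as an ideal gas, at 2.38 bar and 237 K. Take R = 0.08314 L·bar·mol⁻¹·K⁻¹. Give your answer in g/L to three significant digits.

ρ ≈ 3.38 g/L

ρ = PM/(RT) = (2.38 × 28.02) / (0.08314 × 237.0)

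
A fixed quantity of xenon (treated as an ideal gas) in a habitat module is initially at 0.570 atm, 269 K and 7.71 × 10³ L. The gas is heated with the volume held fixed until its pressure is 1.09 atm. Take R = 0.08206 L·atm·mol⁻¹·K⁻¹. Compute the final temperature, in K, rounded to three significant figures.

T₂ ≈ 514 K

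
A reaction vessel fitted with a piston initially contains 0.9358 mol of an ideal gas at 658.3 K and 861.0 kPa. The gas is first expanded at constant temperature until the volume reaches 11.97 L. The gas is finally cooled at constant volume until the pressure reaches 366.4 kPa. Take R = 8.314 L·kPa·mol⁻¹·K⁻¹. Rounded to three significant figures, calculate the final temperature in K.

T₃ ≈ 564 K

From PV = nRT: V₁ = nRT₁/P₁ = 5.949 L.
Isothermal, so P V is constant: T₂ = T₁; P₂ = P₁·(V₁/V₂) = 427.9 kPa.
V constant ⇒ P ∝ T: V₃ = V₂; T₃ = T₂·(P₃/P₂) = 563.7 K.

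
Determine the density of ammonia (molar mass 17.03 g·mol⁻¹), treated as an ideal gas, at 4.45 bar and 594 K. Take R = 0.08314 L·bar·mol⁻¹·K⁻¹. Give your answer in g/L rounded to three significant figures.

ρ = PM/(RT) = (4.45 × 17.03) / (0.08314 × 594.0)

ρ ≈ 1.53 g/L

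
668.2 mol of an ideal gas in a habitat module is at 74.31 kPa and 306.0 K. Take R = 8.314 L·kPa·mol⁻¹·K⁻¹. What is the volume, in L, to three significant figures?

V ≈ 2.29e+04 L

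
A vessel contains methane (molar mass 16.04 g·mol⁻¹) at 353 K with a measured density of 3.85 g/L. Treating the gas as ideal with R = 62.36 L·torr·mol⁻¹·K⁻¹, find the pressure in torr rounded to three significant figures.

P ≈ 5.28e+03 torr

ρ = PM/(RT) ⇒ P = ρRT/M = (3.85 × 62.36 × 353.0) / 16.04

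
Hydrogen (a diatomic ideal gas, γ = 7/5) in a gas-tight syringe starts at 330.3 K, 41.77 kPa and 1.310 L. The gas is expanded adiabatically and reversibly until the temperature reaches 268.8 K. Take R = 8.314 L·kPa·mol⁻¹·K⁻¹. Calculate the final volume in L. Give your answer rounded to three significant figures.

V₂ ≈ 2.19 L

Adiabatic (γ = 7/5), T V^(γ−1) and P V^γ constant: P₂ = P₁·(T₂/T₁)^(γ/(γ−1)) = 20.31 kPa; V₂ = V₁·(T₁/T₂)^(1/(γ−1)) = 2.193 L.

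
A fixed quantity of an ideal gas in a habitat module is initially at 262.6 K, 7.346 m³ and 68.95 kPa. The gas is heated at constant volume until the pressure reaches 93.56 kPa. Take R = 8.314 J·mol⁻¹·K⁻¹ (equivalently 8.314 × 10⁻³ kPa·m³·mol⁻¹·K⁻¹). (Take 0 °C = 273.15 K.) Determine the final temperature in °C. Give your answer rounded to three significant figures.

V constant ⇒ P ∝ T: V₂ = V₁; T₂ = T₁·(P₂/P₁) = 356.3 K.

T₂ ≈ 83.2 °C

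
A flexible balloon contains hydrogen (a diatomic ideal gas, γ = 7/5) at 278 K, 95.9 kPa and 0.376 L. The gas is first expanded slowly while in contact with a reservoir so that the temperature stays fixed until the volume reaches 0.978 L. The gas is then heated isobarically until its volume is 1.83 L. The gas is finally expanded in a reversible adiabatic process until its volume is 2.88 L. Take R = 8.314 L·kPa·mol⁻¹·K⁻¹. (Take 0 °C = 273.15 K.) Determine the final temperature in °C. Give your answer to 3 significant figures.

T constant ⇒ Boyle's law P V = const: T₂ = T₁; P₂ = P₁·(V₁/V₂) = 36.87 kPa.
Isobaric, so V/T is constant: P₃ = P₂; T₃ = T₂·(V₃/V₂) = 520.2 K.
Adiabatic (γ = 7/5), T V^(γ−1) and P V^γ constant: T₄ = T₃·(V₃/V₄)^(γ−1) = 433.9 K; P₄ = P₃·(V₃/V₄)^γ = 19.54 kPa.

T₄ ≈ 161 °C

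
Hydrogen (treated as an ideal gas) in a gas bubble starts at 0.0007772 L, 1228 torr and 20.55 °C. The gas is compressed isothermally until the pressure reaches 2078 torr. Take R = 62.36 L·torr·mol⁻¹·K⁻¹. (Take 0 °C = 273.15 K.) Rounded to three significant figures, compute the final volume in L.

Convert: T₁ = 293.7 K.
Isothermal, so P V is constant: T₂ = T₁; V₂ = V₁·(P₁/P₂) = 0.0004593 L.

V₂ ≈ 0.000459 L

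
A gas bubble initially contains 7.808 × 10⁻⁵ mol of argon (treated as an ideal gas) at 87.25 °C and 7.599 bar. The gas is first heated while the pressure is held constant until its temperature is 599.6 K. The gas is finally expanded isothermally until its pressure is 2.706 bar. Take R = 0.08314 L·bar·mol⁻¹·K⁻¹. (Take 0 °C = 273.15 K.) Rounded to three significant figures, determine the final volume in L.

Convert: T₁ = 360.4 K.
From PV = nRT: V₁ = nRT₁/P₁ = 0.0003079 L.
P constant ⇒ V ∝ T: P₂ = P₁; V₂ = V₁·(T₂/T₁) = 0.0005122 L.
Isothermal, so P V is constant: T₃ = T₂; V₃ = V₂·(P₂/P₃) = 0.001438 L.

V₃ ≈ 0.00144 L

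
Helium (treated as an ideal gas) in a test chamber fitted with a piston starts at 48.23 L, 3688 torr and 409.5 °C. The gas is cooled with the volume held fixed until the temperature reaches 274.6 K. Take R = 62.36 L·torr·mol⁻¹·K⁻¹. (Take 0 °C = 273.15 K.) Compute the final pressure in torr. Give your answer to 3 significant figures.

Convert: T₁ = 682.6 K.
Isochoric, so P/T is constant: V₂ = V₁; P₂ = P₁·(T₂/T₁) = 1484 torr.

P₂ ≈ 1.48e+03 torr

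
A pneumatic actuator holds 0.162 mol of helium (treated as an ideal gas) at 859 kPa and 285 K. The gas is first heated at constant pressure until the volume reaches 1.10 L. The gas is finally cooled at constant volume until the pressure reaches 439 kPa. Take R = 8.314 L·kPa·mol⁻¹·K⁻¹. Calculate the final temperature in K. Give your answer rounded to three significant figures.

From PV = nRT: V₁ = nRT₁/P₁ = 0.4469 L.
P constant ⇒ V ∝ T: P₂ = P₁; T₂ = T₁·(V₂/V₁) = 701.6 K.
V constant ⇒ P ∝ T: V₃ = V₂; T₃ = T₂·(P₃/P₂) = 358.5 K.

T₃ ≈ 359 K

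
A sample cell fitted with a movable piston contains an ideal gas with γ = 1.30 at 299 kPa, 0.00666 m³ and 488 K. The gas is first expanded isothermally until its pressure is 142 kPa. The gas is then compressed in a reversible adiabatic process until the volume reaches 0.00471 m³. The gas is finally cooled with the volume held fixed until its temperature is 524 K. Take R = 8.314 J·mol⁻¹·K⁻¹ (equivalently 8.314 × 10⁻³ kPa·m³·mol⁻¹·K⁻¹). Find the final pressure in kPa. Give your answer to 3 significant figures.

Isothermal, so P V is constant: T₂ = T₁; V₂ = V₁·(P₁/P₂) = 0.01402 m³.
Reversible adiabatic, γ = 1.30: T₃ = T₂·(V₂/V₃)^(γ−1) = 677.0 K; P₃ = P₂·(V₂/V₃)^γ = 586.5 kPa.
V constant ⇒ P ∝ T: V₄ = V₃; P₄ = P₃·(T₄/T₃) = 454.0 kPa.

P₄ ≈ 454 kPa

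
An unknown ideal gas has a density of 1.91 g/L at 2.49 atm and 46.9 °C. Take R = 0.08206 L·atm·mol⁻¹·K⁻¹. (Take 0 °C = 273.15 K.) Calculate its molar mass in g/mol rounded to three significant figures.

ρ = PM/(RT) ⇒ M = ρRT/P = (1.91 × 0.08206 × 320.0) / 2.49

M ≈ 20.1 g/mol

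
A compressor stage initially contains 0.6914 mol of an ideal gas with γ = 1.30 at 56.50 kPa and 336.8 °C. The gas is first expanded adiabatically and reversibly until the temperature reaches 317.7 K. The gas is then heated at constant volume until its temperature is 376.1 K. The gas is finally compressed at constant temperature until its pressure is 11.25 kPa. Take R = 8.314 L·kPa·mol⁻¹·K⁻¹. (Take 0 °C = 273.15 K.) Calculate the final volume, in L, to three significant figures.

Convert: T₁ = 610.0 K.
From PV = nRT: V₁ = nRT₁/P₁ = 62.06 L.
Reversible adiabatic, γ = 1.30: P₂ = P₁·(T₂/T₁)^(γ/(γ−1)) = 3.346 kPa; V₂ = V₁·(T₁/T₂)^(1/(γ−1)) = 545.8 L.
Isochoric, so P/T is constant: V₃ = V₂; P₃ = P₂·(T₃/T₂) = 3.961 kPa.
Isothermal, so P V is constant: T₄ = T₃; V₄ = V₃·(P₃/P₄) = 192.2 L.

V₄ ≈ 192 L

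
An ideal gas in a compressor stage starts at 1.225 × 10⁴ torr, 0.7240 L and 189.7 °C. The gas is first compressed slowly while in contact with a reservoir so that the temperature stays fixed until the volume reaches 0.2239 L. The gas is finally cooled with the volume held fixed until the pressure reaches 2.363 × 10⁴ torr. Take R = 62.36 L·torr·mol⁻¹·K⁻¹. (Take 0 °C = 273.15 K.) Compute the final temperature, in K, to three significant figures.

Convert: T₁ = 462.8 K.
Isothermal, so P V is constant: T₂ = T₁; P₂ = P₁·(V₁/V₂) = 3.961e+04 torr.
V constant ⇒ P ∝ T: V₃ = V₂; T₃ = T₂·(P₃/P₂) = 276.1 K.

T₃ ≈ 276 K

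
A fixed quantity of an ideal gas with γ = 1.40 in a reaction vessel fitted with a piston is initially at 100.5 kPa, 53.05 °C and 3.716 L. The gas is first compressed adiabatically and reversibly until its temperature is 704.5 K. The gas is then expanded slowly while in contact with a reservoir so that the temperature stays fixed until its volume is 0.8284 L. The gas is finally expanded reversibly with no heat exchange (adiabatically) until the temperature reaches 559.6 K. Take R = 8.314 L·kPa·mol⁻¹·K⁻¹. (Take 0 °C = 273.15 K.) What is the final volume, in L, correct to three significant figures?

V₄ ≈ 1.47 L

Convert: T₁ = 326.2 K.
Adiabatic (γ = 1.40), T V^(γ−1) and P V^γ constant: P₂ = P₁·(T₂/T₁)^(γ/(γ−1)) = 1488 kPa; V₂ = V₁·(T₁/T₂)^(1/(γ−1)) = 0.5421 L.
T constant ⇒ Boyle's law P V = const: T₃ = T₂; P₃ = P₂·(V₂/V₃) = 973.6 kPa.
Reversible adiabatic, γ = 1.40: P₄ = P₃·(T₄/T₃)^(γ/(γ−1)) = 434.9 kPa; V₄ = V₃·(T₃/T₄)^(1/(γ−1)) = 1.473 L.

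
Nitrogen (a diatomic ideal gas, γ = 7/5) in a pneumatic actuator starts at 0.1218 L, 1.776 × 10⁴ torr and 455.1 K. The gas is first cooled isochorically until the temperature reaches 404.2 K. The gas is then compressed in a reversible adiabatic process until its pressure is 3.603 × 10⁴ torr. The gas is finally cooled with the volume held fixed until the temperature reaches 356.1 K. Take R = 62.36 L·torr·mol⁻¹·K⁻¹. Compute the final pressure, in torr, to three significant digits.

Isochoric, so P/T is constant: V₂ = V₁; P₂ = P₁·(T₂/T₁) = 1.577e+04 torr.
Adiabatic (γ = 7/5), T V^(γ−1) and P V^γ constant: T₃ = T₂·(P₃/P₂)^((γ−1)/γ) = 511.8 K; V₃ = V₂·(P₂/P₃)^(1/γ) = 0.06752 L.
V constant ⇒ P ∝ T: V₄ = V₃; P₄ = P₃·(T₄/T₃) = 2.507e+04 torr.

P₄ ≈ 2.51e+04 torr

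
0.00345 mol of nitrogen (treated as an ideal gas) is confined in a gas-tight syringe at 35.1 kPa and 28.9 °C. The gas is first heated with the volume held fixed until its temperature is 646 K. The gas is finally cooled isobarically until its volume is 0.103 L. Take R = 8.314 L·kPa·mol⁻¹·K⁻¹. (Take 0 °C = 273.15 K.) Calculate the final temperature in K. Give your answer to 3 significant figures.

Convert: T₁ = 302.0 K.
From PV = nRT: V₁ = nRT₁/P₁ = 0.2468 L.
V constant ⇒ P ∝ T: V₂ = V₁; P₂ = P₁·(T₂/T₁) = 75.07 kPa.
P constant ⇒ V ∝ T: P₃ = P₂; T₃ = T₂·(V₃/V₂) = 269.6 K.

T₃ ≈ 270 K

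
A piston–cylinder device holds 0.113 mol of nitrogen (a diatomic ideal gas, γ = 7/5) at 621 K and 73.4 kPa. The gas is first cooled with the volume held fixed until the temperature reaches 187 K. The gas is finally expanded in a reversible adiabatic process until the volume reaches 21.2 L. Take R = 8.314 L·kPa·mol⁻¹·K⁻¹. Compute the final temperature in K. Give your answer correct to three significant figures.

T₃ ≈ 126 K

From PV = nRT: V₁ = nRT₁/P₁ = 7.948 L.
Isochoric, so P/T is constant: V₂ = V₁; P₂ = P₁·(T₂/T₁) = 22.10 kPa.
Reversible adiabatic, γ = 7/5: T₃ = T₂·(V₂/V₃)^(γ−1) = 126.3 K; P₃ = P₂·(V₂/V₃)^γ = 5.597 kPa.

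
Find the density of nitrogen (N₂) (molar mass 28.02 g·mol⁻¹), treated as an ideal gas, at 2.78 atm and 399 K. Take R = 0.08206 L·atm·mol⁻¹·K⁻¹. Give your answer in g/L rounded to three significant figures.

ρ = PM/(RT) = (2.78 × 28.02) / (0.08206 × 399.0)

ρ ≈ 2.38 g/L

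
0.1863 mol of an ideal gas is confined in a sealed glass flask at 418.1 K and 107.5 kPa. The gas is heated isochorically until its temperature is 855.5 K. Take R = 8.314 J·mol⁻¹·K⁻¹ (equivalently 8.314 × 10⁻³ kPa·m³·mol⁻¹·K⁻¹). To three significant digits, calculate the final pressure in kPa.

From PV = nRT: V₁ = nRT₁/P₁ = 0.006024 m³.
V constant ⇒ P ∝ T: V₂ = V₁; P₂ = P₁·(T₂/T₁) = 220.0 kPa.

P₂ ≈ 220 kPa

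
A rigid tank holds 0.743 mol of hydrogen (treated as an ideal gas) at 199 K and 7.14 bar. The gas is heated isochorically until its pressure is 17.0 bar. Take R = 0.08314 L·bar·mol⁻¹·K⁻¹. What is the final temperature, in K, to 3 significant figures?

From PV = nRT: V₁ = nRT₁/P₁ = 1.722 L.
Isochoric, so P/T is constant: V₂ = V₁; T₂ = T₁·(P₂/P₁) = 473.8 K.

T₂ ≈ 474 K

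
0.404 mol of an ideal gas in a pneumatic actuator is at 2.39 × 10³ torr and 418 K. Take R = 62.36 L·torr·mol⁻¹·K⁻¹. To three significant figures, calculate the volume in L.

PV = nRT ⇒ V = nRT/P = (0.404 × 62.36 × 418) / 2.39e+03

V ≈ 4.41 L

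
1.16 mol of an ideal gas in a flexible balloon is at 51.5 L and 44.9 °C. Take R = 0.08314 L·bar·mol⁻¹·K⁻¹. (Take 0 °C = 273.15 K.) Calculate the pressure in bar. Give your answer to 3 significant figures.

Convert: T = 318.05 K.
PV = nRT ⇒ P = nRT/V = (1.16 × 0.08314 × 318.05) / 51.5

P ≈ 0.596 bar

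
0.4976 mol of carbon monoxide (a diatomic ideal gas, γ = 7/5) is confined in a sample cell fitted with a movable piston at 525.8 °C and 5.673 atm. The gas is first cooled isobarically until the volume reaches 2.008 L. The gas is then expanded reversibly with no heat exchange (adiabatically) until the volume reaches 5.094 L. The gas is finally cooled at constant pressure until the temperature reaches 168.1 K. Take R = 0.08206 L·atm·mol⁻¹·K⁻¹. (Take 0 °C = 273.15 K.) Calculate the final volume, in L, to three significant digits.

V₄ ≈ 4.45 L

Convert: T₁ = 798.9 K.
From PV = nRT: V₁ = nRT₁/P₁ = 5.751 L.
Isobaric, so V/T is constant: P₂ = P₁; T₂ = T₁·(V₂/V₁) = 279.0 K.
Reversible adiabatic, γ = 7/5: T₃ = T₂·(V₂/V₃)^(γ−1) = 192.2 K; P₃ = P₂·(V₂/V₃)^γ = 1.541 atm.
Isobaric, so V/T is constant: P₄ = P₃; V₄ = V₃·(T₄/T₃) = 4.454 L.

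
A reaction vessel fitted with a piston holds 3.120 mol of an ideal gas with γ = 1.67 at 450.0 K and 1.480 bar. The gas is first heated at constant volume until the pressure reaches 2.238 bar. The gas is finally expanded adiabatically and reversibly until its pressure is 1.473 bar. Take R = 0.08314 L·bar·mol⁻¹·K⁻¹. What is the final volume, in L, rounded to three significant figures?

V₃ ≈ 101 L

From PV = nRT: V₁ = nRT₁/P₁ = 78.87 L.
V constant ⇒ P ∝ T: V₂ = V₁; T₂ = T₁·(P₂/P₁) = 680.5 K.
Reversible adiabatic, γ = 1.67: T₃ = T₂·(P₃/P₂)^((γ−1)/γ) = 575.3 K; V₃ = V₂·(P₂/P₃)^(1/γ) = 101.3 L.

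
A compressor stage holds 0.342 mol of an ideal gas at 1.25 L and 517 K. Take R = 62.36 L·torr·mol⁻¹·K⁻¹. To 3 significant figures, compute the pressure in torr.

P ≈ 8.82e+03 torr

PV = nRT ⇒ P = nRT/V = (0.342 × 62.36 × 517) / 1.25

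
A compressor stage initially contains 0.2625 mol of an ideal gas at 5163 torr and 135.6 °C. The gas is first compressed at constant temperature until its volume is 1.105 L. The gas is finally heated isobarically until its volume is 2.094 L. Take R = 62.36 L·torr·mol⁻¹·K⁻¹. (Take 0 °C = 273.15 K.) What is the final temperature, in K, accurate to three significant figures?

Convert: T₁ = 408.8 K.
From PV = nRT: V₁ = nRT₁/P₁ = 1.296 L.
Isothermal, so P V is constant: T₂ = T₁; P₂ = P₁·(V₁/V₂) = 6055 torr.
P constant ⇒ V ∝ T: P₃ = P₂; T₃ = T₂·(V₃/V₂) = 774.6 K.

T₃ ≈ 775 K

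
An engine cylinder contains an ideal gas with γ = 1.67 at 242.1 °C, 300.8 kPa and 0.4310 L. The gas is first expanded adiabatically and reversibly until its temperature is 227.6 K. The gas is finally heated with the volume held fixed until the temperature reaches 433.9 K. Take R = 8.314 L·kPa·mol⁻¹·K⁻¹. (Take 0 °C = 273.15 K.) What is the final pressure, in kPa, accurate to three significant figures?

P₃ ≈ 74.8 kPa

Convert: T₁ = 515.2 K.
Adiabatic (γ = 1.67), T V^(γ−1) and P V^γ constant: P₂ = P₁·(T₂/T₁)^(γ/(γ−1)) = 39.25 kPa; V₂ = V₁·(T₁/T₂)^(1/(γ−1)) = 1.459 L.
V constant ⇒ P ∝ T: V₃ = V₂; P₃ = P₂·(T₃/T₂) = 74.82 kPa.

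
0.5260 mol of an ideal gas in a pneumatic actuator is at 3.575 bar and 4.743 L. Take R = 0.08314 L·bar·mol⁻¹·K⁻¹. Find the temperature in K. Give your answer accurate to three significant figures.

T ≈ 388 K

PV = nRT ⇒ T = PV/(nR) = (3.575 × 4.743) / (0.5260 × 0.08314)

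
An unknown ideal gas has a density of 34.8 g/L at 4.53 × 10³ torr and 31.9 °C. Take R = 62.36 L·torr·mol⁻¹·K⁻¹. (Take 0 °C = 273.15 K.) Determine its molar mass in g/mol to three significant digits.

M ≈ 146 g/mol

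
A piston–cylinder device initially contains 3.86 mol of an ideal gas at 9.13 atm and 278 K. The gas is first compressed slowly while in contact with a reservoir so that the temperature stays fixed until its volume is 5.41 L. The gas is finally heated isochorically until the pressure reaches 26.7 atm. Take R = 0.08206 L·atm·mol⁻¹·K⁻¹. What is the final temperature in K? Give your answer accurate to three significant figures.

T₃ ≈ 456 K

From PV = nRT: V₁ = nRT₁/P₁ = 9.645 L.
T constant ⇒ Boyle's law P V = const: T₂ = T₁; P₂ = P₁·(V₁/V₂) = 16.28 atm.
Isochoric, so P/T is constant: V₃ = V₂; T₃ = T₂·(P₃/P₂) = 456.0 K.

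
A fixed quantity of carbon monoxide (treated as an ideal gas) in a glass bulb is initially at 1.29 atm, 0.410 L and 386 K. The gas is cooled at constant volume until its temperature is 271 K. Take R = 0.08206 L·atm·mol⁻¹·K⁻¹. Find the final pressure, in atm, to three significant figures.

P₂ ≈ 0.906 atm

V constant ⇒ P ∝ T: V₂ = V₁; P₂ = P₁·(T₂/T₁) = 0.9057 atm.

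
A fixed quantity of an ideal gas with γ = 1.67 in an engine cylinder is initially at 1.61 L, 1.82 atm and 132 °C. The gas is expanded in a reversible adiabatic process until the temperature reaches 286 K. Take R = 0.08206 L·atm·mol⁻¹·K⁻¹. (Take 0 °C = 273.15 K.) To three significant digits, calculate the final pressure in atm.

Convert: T₁ = 405.1 K.
Reversible adiabatic, γ = 1.67: P₂ = P₁·(T₂/T₁)^(γ/(γ−1)) = 0.7640 atm; V₂ = V₁·(T₁/T₂)^(1/(γ−1)) = 2.708 L.

P₂ ≈ 0.764 atm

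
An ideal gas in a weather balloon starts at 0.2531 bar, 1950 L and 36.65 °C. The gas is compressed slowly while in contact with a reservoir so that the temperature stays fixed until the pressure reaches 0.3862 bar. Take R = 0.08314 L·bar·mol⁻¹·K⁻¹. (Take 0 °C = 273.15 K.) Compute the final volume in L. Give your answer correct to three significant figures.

V₂ ≈ 1.28e+03 L

Convert: T₁ = 309.8 K.
Isothermal, so P V is constant: T₂ = T₁; V₂ = V₁·(P₁/P₂) = 1278 L.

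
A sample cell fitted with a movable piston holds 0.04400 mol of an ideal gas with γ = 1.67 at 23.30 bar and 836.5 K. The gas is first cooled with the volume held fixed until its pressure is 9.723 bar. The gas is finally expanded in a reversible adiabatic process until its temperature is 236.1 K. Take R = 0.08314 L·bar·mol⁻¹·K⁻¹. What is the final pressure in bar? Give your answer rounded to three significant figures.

P₃ ≈ 3.67 bar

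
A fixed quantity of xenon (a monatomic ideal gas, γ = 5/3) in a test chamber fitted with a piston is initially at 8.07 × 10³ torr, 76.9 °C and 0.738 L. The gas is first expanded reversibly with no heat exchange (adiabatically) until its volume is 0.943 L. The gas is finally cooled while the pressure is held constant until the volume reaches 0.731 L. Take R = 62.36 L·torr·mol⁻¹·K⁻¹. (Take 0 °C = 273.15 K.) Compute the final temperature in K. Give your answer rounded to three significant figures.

T₃ ≈ 230 K

Convert: T₁ = 350.0 K.
Reversible adiabatic, γ = 5/3: T₂ = T₁·(V₁/V₂)^(γ−1) = 297.3 K; P₂ = P₁·(V₁/V₂)^γ = 5363 torr.
Isobaric, so V/T is constant: P₃ = P₂; T₃ = T₂·(V₃/V₂) = 230.4 K.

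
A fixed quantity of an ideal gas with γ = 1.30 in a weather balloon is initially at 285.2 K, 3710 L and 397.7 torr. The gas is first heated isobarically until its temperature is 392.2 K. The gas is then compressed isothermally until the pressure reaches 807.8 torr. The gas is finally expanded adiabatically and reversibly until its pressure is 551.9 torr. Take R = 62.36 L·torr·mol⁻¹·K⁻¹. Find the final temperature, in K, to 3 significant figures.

Isobaric, so V/T is constant: P₂ = P₁; V₂ = V₁·(T₂/T₁) = 5102 L.
T constant ⇒ Boyle's law P V = const: T₃ = T₂; V₃ = V₂·(P₂/P₃) = 2512 L.
Adiabatic (γ = 1.30), T V^(γ−1) and P V^γ constant: T₄ = T₃·(P₄/P₃)^((γ−1)/γ) = 359.2 K; V₄ = V₃·(P₃/P₄)^(1/γ) = 3367 L.

T₄ ≈ 359 K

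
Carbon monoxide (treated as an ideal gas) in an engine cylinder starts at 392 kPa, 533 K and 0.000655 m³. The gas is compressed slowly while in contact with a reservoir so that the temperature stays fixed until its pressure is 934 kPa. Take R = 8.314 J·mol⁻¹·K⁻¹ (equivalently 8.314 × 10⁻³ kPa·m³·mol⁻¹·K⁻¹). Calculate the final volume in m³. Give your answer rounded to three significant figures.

T constant ⇒ Boyle's law P V = const: T₂ = T₁; V₂ = V₁·(P₁/P₂) = 0.0002749 m³.

V₂ ≈ 0.000275 m³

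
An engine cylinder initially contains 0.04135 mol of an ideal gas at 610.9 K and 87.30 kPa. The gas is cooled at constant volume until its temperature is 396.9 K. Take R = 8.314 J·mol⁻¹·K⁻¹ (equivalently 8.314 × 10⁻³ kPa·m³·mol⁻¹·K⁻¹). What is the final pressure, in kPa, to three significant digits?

P₂ ≈ 56.7 kPa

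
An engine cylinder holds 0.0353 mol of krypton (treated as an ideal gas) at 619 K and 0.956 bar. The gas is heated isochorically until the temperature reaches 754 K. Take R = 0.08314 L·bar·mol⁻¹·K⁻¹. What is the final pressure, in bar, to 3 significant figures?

P₂ ≈ 1.16 bar

From PV = nRT: V₁ = nRT₁/P₁ = 1.900 L.
V constant ⇒ P ∝ T: V₂ = V₁; P₂ = P₁·(T₂/T₁) = 1.164 bar.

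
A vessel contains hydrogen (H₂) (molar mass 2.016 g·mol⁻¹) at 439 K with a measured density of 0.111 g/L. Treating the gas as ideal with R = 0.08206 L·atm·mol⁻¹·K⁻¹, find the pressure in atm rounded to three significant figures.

P ≈ 1.98 atm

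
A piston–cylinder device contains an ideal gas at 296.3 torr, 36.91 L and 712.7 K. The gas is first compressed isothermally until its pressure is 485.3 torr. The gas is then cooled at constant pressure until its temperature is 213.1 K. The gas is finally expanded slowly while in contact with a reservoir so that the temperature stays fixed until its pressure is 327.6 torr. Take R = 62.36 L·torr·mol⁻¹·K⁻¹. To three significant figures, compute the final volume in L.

Isothermal, so P V is constant: T₂ = T₁; V₂ = V₁·(P₁/P₂) = 22.54 L.
Isobaric, so V/T is constant: P₃ = P₂; V₃ = V₂·(T₃/T₂) = 6.738 L.
Isothermal, so P V is constant: T₄ = T₃; V₄ = V₃·(P₃/P₄) = 9.982 L.

V₄ ≈ 9.98 L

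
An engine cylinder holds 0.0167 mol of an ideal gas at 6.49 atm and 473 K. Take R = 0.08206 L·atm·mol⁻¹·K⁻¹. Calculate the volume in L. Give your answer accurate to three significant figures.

V ≈ 0.0999 L

PV = nRT ⇒ V = nRT/P = (0.0167 × 0.08206 × 473) / 6.49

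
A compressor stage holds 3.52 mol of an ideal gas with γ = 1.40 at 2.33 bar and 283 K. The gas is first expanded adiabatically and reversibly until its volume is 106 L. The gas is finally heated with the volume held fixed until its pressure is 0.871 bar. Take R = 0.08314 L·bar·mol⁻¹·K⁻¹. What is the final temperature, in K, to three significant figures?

T₃ ≈ 315 K

From PV = nRT: V₁ = nRT₁/P₁ = 35.55 L.
Adiabatic (γ = 1.40), T V^(γ−1) and P V^γ constant: T₂ = T₁·(V₁/V₂)^(γ−1) = 182.8 K; P₂ = P₁·(V₁/V₂)^γ = 0.5047 bar.
Isochoric, so P/T is constant: V₃ = V₂; T₃ = T₂·(P₃/P₂) = 315.5 K.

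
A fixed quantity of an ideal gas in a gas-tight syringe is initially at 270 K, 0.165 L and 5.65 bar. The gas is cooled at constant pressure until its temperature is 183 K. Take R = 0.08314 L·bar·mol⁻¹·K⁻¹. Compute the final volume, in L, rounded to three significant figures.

V₂ ≈ 0.112 L

P constant ⇒ V ∝ T: P₂ = P₁; V₂ = V₁·(T₂/T₁) = 0.1118 L.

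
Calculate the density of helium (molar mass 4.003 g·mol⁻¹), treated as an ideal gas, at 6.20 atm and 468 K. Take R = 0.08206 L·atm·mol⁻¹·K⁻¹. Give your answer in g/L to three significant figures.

ρ ≈ 0.646 g/L

ρ = PM/(RT) = (6.20 × 4.003) / (0.08206 × 468.0)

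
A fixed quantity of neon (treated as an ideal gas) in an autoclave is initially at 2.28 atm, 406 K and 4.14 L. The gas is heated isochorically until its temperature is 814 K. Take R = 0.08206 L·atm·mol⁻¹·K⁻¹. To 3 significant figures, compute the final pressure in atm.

V constant ⇒ P ∝ T: V₂ = V₁; P₂ = P₁·(T₂/T₁) = 4.571 atm.

P₂ ≈ 4.57 atm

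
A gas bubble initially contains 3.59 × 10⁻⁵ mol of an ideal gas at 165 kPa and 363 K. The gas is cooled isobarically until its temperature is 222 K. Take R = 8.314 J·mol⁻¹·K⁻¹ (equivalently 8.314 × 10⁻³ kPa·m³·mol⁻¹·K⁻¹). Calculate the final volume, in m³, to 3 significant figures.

From PV = nRT: V₁ = nRT₁/P₁ = 6.566e-07 m³.
P constant ⇒ V ∝ T: P₂ = P₁; V₂ = V₁·(T₂/T₁) = 4.016e-07 m³.

V₂ ≈ 4.02e-07 m³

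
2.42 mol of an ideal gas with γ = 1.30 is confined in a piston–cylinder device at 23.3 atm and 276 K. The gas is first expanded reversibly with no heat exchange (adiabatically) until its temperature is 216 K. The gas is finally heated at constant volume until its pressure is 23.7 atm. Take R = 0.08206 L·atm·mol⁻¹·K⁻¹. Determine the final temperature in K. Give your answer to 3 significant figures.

T₃ ≈ 636 K

From PV = nRT: V₁ = nRT₁/P₁ = 2.352 L.
Adiabatic (γ = 1.30), T V^(γ−1) and P V^γ constant: P₂ = P₁·(T₂/T₁)^(γ/(γ−1)) = 8.055 atm; V₂ = V₁·(T₁/T₂)^(1/(γ−1)) = 5.325 L.
V constant ⇒ P ∝ T: V₃ = V₂; T₃ = T₂·(P₃/P₂) = 635.6 K.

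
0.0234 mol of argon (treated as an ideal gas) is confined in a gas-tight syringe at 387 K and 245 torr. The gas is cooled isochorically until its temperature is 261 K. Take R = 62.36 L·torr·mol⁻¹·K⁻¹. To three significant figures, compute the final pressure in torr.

P₂ ≈ 165 torr

From PV = nRT: V₁ = nRT₁/P₁ = 2.305 L.
V constant ⇒ P ∝ T: V₂ = V₁; P₂ = P₁·(T₂/T₁) = 165.2 torr.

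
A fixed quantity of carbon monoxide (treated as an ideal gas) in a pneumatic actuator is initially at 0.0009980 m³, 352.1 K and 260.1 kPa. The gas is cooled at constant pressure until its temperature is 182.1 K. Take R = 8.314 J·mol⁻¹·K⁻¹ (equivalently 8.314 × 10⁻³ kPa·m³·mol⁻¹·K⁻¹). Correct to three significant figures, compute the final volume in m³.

V₂ ≈ 0.000516 m³

Isobaric, so V/T is constant: P₂ = P₁; V₂ = V₁·(T₂/T₁) = 0.0005161 m³.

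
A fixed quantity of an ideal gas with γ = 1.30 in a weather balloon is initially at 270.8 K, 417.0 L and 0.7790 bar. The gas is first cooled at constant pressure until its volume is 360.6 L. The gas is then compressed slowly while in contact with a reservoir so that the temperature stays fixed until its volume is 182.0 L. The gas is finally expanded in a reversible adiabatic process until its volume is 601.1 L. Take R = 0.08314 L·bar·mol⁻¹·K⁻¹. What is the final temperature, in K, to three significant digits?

T₄ ≈ 164 K

P constant ⇒ V ∝ T: P₂ = P₁; T₂ = T₁·(V₂/V₁) = 234.2 K.
Isothermal, so P V is constant: T₃ = T₂; P₃ = P₂·(V₂/V₃) = 1.543 bar.
Adiabatic (γ = 1.30), T V^(γ−1) and P V^γ constant: T₄ = T₃·(V₃/V₄)^(γ−1) = 163.6 K; P₄ = P₃·(V₃/V₄)^γ = 0.3266 bar.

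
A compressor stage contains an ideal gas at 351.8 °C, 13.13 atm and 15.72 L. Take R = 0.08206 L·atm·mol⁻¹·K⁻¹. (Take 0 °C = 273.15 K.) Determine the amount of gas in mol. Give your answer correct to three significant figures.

Convert: T = 624.95 K.
PV = nRT ⇒ n = PV/(RT) = (13.13 × 15.72) / (0.08206 × 624.95)

n ≈ 4.02 mol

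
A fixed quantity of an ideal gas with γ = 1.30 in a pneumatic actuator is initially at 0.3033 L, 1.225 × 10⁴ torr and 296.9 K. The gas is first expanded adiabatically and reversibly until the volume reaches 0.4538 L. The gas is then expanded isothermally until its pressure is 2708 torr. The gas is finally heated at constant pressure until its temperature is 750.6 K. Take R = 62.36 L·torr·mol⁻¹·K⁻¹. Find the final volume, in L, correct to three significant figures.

Adiabatic (γ = 1.30), T V^(γ−1) and P V^γ constant: T₂ = T₁·(V₁/V₂)^(γ−1) = 263.1 K; P₂ = P₁·(V₁/V₂)^γ = 7255 torr.
T constant ⇒ Boyle's law P V = const: T₃ = T₂; V₃ = V₂·(P₂/P₃) = 1.216 L.
Isobaric, so V/T is constant: P₄ = P₃; V₄ = V₃·(T₄/T₃) = 3.469 L.

V₄ ≈ 3.47 L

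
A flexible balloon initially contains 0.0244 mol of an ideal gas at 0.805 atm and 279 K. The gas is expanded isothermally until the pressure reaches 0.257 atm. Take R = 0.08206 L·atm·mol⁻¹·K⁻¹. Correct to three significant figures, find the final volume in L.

From PV = nRT: V₁ = nRT₁/P₁ = 0.6940 L.
T constant ⇒ Boyle's law P V = const: T₂ = T₁; V₂ = V₁·(P₁/P₂) = 2.174 L.

V₂ ≈ 2.17 L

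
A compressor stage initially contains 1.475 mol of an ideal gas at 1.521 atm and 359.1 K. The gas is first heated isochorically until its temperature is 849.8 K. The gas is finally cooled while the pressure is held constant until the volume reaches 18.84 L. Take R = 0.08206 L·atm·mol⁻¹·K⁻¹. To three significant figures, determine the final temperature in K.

T₃ ≈ 560 K

From PV = nRT: V₁ = nRT₁/P₁ = 28.58 L.
V constant ⇒ P ∝ T: V₂ = V₁; P₂ = P₁·(T₂/T₁) = 3.599 atm.
Isobaric, so V/T is constant: P₃ = P₂; T₃ = T₂·(V₃/V₂) = 560.3 K.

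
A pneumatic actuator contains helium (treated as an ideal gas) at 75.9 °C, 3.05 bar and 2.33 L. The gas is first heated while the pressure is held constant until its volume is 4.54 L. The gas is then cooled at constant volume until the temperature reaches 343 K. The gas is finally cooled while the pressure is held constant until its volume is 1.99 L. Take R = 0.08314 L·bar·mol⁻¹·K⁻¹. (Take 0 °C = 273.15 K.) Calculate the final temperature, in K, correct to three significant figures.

T₄ ≈ 150 K

Convert: T₁ = 349.0 K.
Isobaric, so V/T is constant: P₂ = P₁; T₂ = T₁·(V₂/V₁) = 680.1 K.
Isochoric, so P/T is constant: V₃ = V₂; P₃ = P₂·(T₃/T₂) = 1.538 bar.
P constant ⇒ V ∝ T: P₄ = P₃; T₄ = T₃·(V₄/V₃) = 150.3 K.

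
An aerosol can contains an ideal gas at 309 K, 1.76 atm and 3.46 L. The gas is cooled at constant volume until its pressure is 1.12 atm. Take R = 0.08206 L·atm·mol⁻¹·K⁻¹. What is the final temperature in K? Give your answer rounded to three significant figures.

T₂ ≈ 197 K

Isochoric, so P/T is constant: V₂ = V₁; T₂ = T₁·(P₂/P₁) = 196.6 K.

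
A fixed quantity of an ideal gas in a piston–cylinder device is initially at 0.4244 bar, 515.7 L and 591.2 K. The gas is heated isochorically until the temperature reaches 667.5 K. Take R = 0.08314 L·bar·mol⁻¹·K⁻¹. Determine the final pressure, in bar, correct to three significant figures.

P₂ ≈ 0.479 bar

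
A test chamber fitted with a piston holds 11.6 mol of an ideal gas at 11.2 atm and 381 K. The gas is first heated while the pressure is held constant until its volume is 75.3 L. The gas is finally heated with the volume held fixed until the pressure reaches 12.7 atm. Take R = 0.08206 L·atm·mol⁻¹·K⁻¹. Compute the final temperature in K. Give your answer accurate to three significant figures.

From PV = nRT: V₁ = nRT₁/P₁ = 32.38 L.
Isobaric, so V/T is constant: P₂ = P₁; T₂ = T₁·(V₂/V₁) = 886.0 K.
V constant ⇒ P ∝ T: V₃ = V₂; T₃ = T₂·(P₃/P₂) = 1005 K.

T₃ ≈ 1.00e+03 K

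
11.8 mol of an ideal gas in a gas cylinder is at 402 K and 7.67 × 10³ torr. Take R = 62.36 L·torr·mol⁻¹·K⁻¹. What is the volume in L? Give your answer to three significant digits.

V ≈ 38.6 L

PV = nRT ⇒ V = nRT/P = (11.8 × 62.36 × 402) / 7.67e+03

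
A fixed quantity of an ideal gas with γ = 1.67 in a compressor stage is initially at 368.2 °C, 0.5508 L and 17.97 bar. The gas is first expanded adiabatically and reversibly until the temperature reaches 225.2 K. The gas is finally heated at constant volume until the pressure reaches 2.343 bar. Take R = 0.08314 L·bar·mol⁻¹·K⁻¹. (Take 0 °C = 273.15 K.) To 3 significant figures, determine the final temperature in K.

T₃ ≈ 399 K

Convert: T₁ = 641.3 K.
Adiabatic (γ = 1.67), T V^(γ−1) and P V^γ constant: P₂ = P₁·(T₂/T₁)^(γ/(γ−1)) = 1.323 bar; V₂ = V₁·(T₁/T₂)^(1/(γ−1)) = 2.627 L.
Isochoric, so P/T is constant: V₃ = V₂; T₃ = T₂·(P₃/P₂) = 398.8 K.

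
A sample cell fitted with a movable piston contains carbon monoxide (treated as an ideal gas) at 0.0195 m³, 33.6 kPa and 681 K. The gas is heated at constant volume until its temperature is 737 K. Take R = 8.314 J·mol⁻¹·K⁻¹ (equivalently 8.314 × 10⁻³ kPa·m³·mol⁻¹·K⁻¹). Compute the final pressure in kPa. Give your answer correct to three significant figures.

Isochoric, so P/T is constant: V₂ = V₁; P₂ = P₁·(T₂/T₁) = 36.36 kPa.

P₂ ≈ 36.4 kPa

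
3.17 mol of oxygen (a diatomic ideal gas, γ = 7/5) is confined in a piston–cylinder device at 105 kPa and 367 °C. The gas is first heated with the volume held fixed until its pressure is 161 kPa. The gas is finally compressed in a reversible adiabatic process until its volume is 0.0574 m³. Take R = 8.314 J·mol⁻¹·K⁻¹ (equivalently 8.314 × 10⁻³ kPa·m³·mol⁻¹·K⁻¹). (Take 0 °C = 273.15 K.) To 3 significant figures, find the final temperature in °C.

T₃ ≈ 1.21e+03 °C

Convert: T₁ = 640.1 K.
From PV = nRT: V₁ = nRT₁/P₁ = 0.1607 m³.
Isochoric, so P/T is constant: V₂ = V₁; T₂ = T₁·(P₂/P₁) = 981.6 K.
Reversible adiabatic, γ = 7/5: T₃ = T₂·(V₂/V₃)^(γ−1) = 1482 K; P₃ = P₂·(V₂/V₃)^γ = 680.3 kPa.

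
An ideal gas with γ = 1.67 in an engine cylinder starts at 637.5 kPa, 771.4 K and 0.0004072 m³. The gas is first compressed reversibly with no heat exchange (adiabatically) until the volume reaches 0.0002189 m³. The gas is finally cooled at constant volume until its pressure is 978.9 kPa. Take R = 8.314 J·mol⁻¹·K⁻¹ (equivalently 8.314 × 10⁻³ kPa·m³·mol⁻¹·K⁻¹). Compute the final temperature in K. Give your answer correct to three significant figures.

T₃ ≈ 637 K

Reversible adiabatic, γ = 1.67: T₂ = T₁·(V₁/V₂)^(γ−1) = 1169 K; P₂ = P₁·(V₁/V₂)^γ = 1797 kPa.
V constant ⇒ P ∝ T: V₃ = V₂; T₃ = T₂·(P₃/P₂) = 636.8 K.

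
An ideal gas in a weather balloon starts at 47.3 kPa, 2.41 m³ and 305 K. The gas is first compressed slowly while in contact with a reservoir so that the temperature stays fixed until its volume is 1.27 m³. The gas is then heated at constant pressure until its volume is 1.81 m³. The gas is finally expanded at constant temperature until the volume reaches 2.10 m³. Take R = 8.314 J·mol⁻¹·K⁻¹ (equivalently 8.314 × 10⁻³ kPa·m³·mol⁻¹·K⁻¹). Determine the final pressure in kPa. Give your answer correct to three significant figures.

P₄ ≈ 77.4 kPa

T constant ⇒ Boyle's law P V = const: T₂ = T₁; P₂ = P₁·(V₁/V₂) = 89.76 kPa.
Isobaric, so V/T is constant: P₃ = P₂; T₃ = T₂·(V₃/V₂) = 434.7 K.
T constant ⇒ Boyle's law P V = const: T₄ = T₃; P₄ = P₃·(V₃/V₄) = 77.36 kPa.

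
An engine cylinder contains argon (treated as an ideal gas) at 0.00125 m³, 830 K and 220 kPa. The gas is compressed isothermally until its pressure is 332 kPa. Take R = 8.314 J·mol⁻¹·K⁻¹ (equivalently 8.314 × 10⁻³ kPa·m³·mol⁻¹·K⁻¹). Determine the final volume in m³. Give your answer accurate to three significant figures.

T constant ⇒ Boyle's law P V = const: T₂ = T₁; V₂ = V₁·(P₁/P₂) = 0.0008283 m³.

V₂ ≈ 0.000828 m³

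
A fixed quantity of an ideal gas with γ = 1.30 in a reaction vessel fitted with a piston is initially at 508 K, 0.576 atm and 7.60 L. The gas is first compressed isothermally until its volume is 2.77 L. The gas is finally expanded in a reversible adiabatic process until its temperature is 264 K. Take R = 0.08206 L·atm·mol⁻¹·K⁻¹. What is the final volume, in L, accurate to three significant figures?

T constant ⇒ Boyle's law P V = const: T₂ = T₁; P₂ = P₁·(V₁/V₂) = 1.580 atm.
Reversible adiabatic, γ = 1.30: P₃ = P₂·(T₃/T₂)^(γ/(γ−1)) = 0.09268 atm; V₃ = V₂·(T₂/T₃)^(1/(γ−1)) = 24.55 L.

V₃ ≈ 24.5 L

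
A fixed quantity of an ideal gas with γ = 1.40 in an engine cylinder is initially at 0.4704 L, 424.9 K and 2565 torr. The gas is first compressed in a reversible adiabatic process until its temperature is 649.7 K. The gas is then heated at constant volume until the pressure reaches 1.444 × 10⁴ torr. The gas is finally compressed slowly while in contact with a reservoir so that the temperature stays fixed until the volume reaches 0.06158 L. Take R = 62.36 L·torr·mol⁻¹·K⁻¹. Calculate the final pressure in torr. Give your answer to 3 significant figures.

P₄ ≈ 3.82e+04 torr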